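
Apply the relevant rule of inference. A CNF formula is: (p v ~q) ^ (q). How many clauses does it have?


A CNF formula is a conjunction of clauses.
Clauses are separated by ^.
Counting the conjuncts: 2 clauses.

2


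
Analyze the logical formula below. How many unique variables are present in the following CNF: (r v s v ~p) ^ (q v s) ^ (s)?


Identify each variable that appears in the formula.
Variables found: p, q, r, s
Count = 4

4


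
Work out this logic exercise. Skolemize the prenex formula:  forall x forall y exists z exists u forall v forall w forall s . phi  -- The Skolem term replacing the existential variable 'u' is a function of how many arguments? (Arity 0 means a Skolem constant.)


Quantifier prefix: forall x forall y exists z exists u forall v forall w forall s
'u' is existentially quantified at position 4.
Universal variables preceding it: x, y
Skolem function arity = 2

2


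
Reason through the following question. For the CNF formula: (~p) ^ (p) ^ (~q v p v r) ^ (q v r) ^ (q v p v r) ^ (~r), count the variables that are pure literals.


Check each variable for pure literal status:
p: mixed (not pure)
q: mixed (not pure)
r: mixed (not pure)
Pure literal count = 0

0


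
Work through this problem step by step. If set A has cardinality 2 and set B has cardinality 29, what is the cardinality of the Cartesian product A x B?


The Cartesian product A x B contains all ordered pairs (a, b).
|A x B| = |A| * |B| = 2 * 29 = 58

58


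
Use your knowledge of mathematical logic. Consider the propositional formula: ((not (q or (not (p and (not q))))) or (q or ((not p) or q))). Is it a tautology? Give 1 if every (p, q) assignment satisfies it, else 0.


Check all 4 assignments:
p=0, q=0: 1
p=0, q=1: 1
p=1, q=0: 1
p=1, q=1: 1
Satisfying count = 4/4.
Tautology iff count = 4: yes.

1


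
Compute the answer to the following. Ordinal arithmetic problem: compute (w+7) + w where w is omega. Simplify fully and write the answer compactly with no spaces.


Compute (w+7) + w.
Ordinal + is associative but NOT commutative; for finite n>0, n + w = w but w + n stays w+n.
(w+7) + w = w + (7+w) = w + w = w*2 (the finite tail 7 is absorbed by the right w).
Result = w*2

w*2


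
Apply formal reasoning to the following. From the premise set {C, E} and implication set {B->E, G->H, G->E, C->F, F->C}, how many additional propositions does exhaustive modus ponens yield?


Initial facts: {C, E}
Apply modus ponens to closure:
  C and C->F  =>  F
Final known: {C, E, F}
New propositions: {F}
Count = 1

1


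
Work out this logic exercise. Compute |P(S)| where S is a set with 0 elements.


The power set of a set with n elements has 2^n elements.
|P(S)| = 2^0 = 1

1


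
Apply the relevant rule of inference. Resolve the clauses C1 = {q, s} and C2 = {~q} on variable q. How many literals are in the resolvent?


Remove q from C1 and ~q from C2.
C1 remainder: {s}
C2 remainder: {}
Union (resolvent): {s}
Resolvent has 1 literal(s).

1


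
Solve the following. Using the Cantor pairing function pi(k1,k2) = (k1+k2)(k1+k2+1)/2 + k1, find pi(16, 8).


k1 + k2 = 24
(k1+k2)(k1+k2+1)/2 = 24 * 25 / 2 = 300
pi = 300 + 16 = 316

316


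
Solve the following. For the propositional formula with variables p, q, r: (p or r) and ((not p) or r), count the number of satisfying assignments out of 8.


Evaluate all 8 assignments for p, q, r:
p=0, q=0, r=0: 0
p=0, q=0, r=1: 1
p=0, q=1, r=0: 0
p=0, q=1, r=1: 1
p=1, q=0, r=0: 0
p=1, q=0, r=1: 1
p=1, q=1, r=0: 0
p=1, q=1, r=1: 1
Satisfying count = 4

4


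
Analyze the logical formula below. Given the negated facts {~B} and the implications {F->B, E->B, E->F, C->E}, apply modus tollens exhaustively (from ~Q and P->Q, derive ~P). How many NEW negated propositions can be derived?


Initial negated facts: {~B}
Apply modus tollens to closure:
  ~B and F->B  =>  ~F
  ~B and E->B  =>  ~E
  ~E and C->E  =>  ~C
Final negated: {~B, ~C, ~E, ~F}
New negations: {~C, ~E, ~F}
Count = 3

3


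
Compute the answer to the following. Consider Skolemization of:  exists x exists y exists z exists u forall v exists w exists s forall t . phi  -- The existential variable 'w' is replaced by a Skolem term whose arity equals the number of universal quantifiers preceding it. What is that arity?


Quantifier prefix: exists x exists y exists z exists u forall v exists w exists s forall t
'w' is existentially quantified at position 6.
Universal variables preceding it: v
Skolem function arity = 1

1


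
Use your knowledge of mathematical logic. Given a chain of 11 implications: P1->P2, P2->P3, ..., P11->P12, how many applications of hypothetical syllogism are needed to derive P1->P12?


With 11 implications in a chain connecting 12 propositions:
P1->P2, P2->P3, ..., P11->P12
Steps needed = (number of implications) - 1 = 11 - 1 = 10

10


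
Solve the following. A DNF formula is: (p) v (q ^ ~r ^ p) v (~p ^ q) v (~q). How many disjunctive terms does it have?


A DNF formula is a disjunction of terms (conjunctions).
Terms are separated by v.
Counting the disjuncts: 4 terms.

4


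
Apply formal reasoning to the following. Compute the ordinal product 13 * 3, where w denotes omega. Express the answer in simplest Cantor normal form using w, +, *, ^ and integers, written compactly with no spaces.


Compute 13 * 3.
Ordinal * is associative and left-distributive over +, but NOT commutative; for finite n>1, n*w = w but w*n stays w*n.
Both finite; ordinal * agrees with natural *: 13 * 3 = 39.
Result = 39

39


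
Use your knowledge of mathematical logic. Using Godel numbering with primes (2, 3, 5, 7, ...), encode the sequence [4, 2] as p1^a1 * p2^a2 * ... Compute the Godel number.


Encode each element as an exponent of the corresponding prime:
  2^4 = 16
  3^2 = 9
Product = 16 * 9 = 144

144


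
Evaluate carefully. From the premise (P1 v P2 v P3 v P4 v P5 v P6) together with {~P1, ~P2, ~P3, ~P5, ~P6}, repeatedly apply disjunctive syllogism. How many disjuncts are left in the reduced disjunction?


Original disjuncts (6): P1, P2, P3, P4, P5, P6
Negated (eliminate): ~P1, ~P2, ~P3, ~P5, ~P6
Remaining disjuncts: P4
Count = 6 - 5 = 1

1


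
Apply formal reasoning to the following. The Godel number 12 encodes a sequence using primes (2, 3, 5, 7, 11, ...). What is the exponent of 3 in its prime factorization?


Factorize 12 by dividing by 3 repeatedly.
Division steps: 3 divides 12 exactly 1 time(s).
Exponent of 3 = 1

1


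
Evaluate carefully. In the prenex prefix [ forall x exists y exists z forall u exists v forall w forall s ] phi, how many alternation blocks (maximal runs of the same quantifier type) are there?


Quantifier-type sequence: A E E A E A A  (A=forall, E=exists)
Group into maximal same-type runs:
  Ax1 | Ex2 | Ax1 | Ex1 | Ax2
Number of blocks = 5

5


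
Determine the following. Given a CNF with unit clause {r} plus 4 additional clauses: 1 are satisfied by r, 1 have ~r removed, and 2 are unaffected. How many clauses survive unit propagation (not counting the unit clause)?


Satisfied (removed): 1
Shortened (remain): 1
Unchanged (remain): 2
Remaining = 1 + 2 = 3

3


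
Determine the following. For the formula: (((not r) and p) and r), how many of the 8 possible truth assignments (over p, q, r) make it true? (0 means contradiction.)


Check all 8 assignments:
p=0, q=0, r=0: 0
p=0, q=0, r=1: 0
p=0, q=1, r=0: 0
p=0, q=1, r=1: 0
p=1, q=0, r=0: 0
p=1, q=0, r=1: 0
p=1, q=1, r=0: 0
p=1, q=1, r=1: 0
Count of True = 0

0


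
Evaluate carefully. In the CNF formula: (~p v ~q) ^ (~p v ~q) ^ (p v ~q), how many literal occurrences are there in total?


Counting literals in each clause:
Clause 1: 2 literal(s)
Clause 2: 2 literal(s)
Clause 3: 2 literal(s)
Total = 6

6


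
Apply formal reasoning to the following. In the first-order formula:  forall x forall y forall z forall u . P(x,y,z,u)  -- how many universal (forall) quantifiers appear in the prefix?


Quantifier prefix: forall x forall y forall z forall u
Mark each quantifier type:
  U U U U
Universal count = 4, Existential count = 0
Asked for universal (forall) quantifiers: 4

4


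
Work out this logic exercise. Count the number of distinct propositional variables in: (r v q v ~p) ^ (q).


Identify each variable that appears in the formula.
Variables found: p, q, r
Count = 3

3


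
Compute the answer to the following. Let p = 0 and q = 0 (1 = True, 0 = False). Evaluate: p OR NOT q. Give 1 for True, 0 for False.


p = 0, q = 0
Operation: p OR NOT q
Evaluate: 0 OR NOT 0 = 1

1


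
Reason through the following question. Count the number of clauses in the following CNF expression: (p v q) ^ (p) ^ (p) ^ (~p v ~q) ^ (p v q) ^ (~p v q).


A CNF formula is a conjunction of clauses.
Clauses are separated by ^.
Counting the conjuncts: 6 clauses.

6


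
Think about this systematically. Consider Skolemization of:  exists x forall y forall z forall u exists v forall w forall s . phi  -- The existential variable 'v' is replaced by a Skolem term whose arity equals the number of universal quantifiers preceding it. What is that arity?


Quantifier prefix: exists x forall y forall z forall u exists v forall w forall s
'v' is existentially quantified at position 5.
Universal variables preceding it: y, z, u
Skolem function arity = 3

3


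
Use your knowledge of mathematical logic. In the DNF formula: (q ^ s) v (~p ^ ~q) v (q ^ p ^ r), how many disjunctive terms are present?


A DNF formula is a disjunction of terms (conjunctions).
Terms are separated by v.
Counting the disjuncts: 3 terms.

3


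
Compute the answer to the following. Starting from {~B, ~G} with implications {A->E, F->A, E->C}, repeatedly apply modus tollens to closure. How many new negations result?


Initial negated facts: {~B, ~G}
Apply modus tollens to closure:
  (no implication fires)
Final negated: {~B, ~G}
New negations: {(none)}
Count = 0

0


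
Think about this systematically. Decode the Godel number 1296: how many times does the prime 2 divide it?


Factorize 1296 by dividing by 2 repeatedly.
Division steps: 2 divides 1296 exactly 4 time(s).
Exponent of 2 = 4

4


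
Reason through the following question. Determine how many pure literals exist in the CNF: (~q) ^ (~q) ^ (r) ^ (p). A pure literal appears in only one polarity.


Check each variable for pure literal status:
p: pure positive
q: pure negative
r: pure positive
Pure literal count = 3

3


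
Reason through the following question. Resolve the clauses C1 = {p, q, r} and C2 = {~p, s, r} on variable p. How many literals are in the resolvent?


Remove p from C1 and ~p from C2.
C1 remainder: {q, r}
C2 remainder: {s, r}
Union (resolvent): {q, r, s}
Resolvent has 3 literal(s).

3


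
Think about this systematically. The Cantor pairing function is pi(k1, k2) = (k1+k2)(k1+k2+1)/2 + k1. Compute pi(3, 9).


k1 + k2 = 12
(k1+k2)(k1+k2+1)/2 = 12 * 13 / 2 = 78
pi = 78 + 3 = 81

81


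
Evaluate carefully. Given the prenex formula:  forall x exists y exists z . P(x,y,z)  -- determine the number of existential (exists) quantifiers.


Quantifier prefix: forall x exists y exists z
Mark each quantifier type:
  U E E
Universal count = 1, Existential count = 2
Asked for existential (exists) quantifiers: 2

2


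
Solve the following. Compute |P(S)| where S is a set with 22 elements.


The power set of a set with n elements has 2^n elements.
|P(S)| = 2^22 = 4194304

4194304


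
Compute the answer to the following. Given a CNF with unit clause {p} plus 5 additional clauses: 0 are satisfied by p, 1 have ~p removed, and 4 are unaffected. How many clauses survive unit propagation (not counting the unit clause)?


Satisfied (removed): 0
Shortened (remain): 1
Unchanged (remain): 4
Remaining = 1 + 4 = 5

5


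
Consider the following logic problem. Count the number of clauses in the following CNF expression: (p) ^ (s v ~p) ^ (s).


A CNF formula is a conjunction of clauses.
Clauses are separated by ^.
Counting the conjuncts: 3 clauses.

3


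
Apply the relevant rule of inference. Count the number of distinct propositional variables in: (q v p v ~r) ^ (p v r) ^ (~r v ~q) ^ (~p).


Identify each variable that appears in the formula.
Variables found: p, q, r
Count = 3

3


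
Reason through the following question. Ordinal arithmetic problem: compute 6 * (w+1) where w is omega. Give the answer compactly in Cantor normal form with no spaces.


Compute 6 * (w+1).
Ordinal * is associative and left-distributive over +, but NOT commutative; for finite n>1, n*w = w but w*n stays w*n.
By left-distributivity: 6 * (w+1) = 6*w + 6*1 = w + 6 = w+6.
Result = w+6

w+6


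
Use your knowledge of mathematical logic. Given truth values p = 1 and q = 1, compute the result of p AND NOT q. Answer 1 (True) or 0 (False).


p = 1, q = 1
Operation: p AND NOT q
Evaluate: 1 AND NOT 1 = 0

0


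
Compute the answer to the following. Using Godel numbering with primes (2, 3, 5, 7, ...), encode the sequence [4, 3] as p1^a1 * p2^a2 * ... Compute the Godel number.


Encode each element as an exponent of the corresponding prime:
  2^4 = 16
  3^3 = 27
Product = 16 * 27 = 432

432


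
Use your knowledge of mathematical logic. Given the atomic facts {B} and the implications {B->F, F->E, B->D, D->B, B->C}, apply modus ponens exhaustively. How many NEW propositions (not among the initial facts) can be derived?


Initial facts: {B}
Apply modus ponens to closure:
  B and B->F  =>  F
  F and F->E  =>  E
  B and B->D  =>  D
  B and B->C  =>  C
Final known: {B, C, D, E, F}
New propositions: {C, D, E, F}
Count = 4

4


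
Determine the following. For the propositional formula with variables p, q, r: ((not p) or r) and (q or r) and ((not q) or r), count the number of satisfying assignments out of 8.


Evaluate all 8 assignments for p, q, r:
p=0, q=0, r=0: 0
p=0, q=0, r=1: 1
p=0, q=1, r=0: 0
p=0, q=1, r=1: 1
p=1, q=0, r=0: 0
p=1, q=0, r=1: 1
p=1, q=1, r=0: 0
p=1, q=1, r=1: 1
Satisfying count = 4

4


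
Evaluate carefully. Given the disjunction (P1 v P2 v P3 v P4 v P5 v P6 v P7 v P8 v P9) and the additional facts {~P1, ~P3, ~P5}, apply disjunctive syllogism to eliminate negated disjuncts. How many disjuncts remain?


Original disjuncts (9): P1, P2, P3, P4, P5, P6, P7, P8, P9
Negated (eliminate): ~P1, ~P3, ~P5
Remaining disjuncts: P2, P4, P6, P7, P8, P9
Count = 9 - 3 = 6

6


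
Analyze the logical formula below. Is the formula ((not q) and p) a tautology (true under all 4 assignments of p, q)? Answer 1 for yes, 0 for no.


Check all 4 assignments:
p=0, q=0: 0
p=0, q=1: 0
p=1, q=0: 1
p=1, q=1: 0
Satisfying count = 1/4.
Tautology iff count = 4: no.

0


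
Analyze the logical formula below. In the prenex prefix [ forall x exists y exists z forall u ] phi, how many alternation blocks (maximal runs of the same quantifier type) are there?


Quantifier-type sequence: A E E A  (A=forall, E=exists)
Group into maximal same-type runs:
  Ax1 | Ex2 | Ax1
Number of blocks = 3

3


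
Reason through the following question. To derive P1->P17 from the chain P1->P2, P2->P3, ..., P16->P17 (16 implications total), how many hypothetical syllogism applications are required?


With 16 implications in a chain connecting 17 propositions:
P1->P2, P2->P3, ..., P16->P17
Steps needed = (number of implications) - 1 = 16 - 1 = 15

15


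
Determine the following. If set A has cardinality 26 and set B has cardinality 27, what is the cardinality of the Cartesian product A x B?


The Cartesian product A x B contains all ordered pairs (a, b).
|A x B| = |A| * |B| = 26 * 27 = 702

702


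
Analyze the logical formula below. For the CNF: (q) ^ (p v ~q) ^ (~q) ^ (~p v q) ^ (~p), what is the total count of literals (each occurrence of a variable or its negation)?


Counting literals in each clause:
Clause 1: 1 literal(s)
Clause 2: 2 literal(s)
Clause 3: 1 literal(s)
Clause 4: 2 literal(s)
Clause 5: 1 literal(s)
Total = 7

7


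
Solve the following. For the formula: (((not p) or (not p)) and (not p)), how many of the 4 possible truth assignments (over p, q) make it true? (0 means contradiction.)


Check all 4 assignments:
p=0, q=0: 1
p=0, q=1: 1
p=1, q=0: 0
p=1, q=1: 0
Count of True = 2

2


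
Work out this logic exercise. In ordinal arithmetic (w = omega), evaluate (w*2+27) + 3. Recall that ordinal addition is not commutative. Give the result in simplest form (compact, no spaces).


Compute (w*2+27) + 3.
Ordinal + is associative but NOT commutative; for finite n>0, n + w = w but w + n stays w+n.
By associativity: (w*2+27) + 3 = w*2 + (27+3) = w*2+30.
Result = w*2+30

w*2+30


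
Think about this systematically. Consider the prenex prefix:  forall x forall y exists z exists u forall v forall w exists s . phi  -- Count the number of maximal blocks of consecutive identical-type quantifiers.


Quantifier-type sequence: A A E E A A E  (A=forall, E=exists)
Group into maximal same-type runs:
  Ax2 | Ex2 | Ax2 | Ex1
Number of blocks = 4

4


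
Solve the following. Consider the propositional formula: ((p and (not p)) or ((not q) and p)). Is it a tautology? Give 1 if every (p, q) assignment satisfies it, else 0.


Check all 4 assignments:
p=0, q=0: 0
p=0, q=1: 0
p=1, q=0: 1
p=1, q=1: 0
Satisfying count = 1/4.
Tautology iff count = 4: no.

0


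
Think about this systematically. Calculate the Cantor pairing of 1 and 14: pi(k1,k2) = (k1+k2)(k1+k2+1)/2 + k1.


k1 + k2 = 15
(k1+k2)(k1+k2+1)/2 = 15 * 16 / 2 = 120
pi = 120 + 1 = 121

121


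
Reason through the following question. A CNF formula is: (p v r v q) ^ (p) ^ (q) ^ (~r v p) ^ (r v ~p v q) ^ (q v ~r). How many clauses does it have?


A CNF formula is a conjunction of clauses.
Clauses are separated by ^.
Counting the conjuncts: 6 clauses.

6


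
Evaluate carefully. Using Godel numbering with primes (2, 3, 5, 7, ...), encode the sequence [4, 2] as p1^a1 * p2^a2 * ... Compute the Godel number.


Encode each element as an exponent of the corresponding prime:
  2^4 = 16
  3^2 = 9
Product = 16 * 9 = 144

144


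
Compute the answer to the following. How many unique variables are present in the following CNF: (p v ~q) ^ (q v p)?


Identify each variable that appears in the formula.
Variables found: p, q
Count = 2

2


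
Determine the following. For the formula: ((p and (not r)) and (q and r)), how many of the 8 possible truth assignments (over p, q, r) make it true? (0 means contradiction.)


Check all 8 assignments:
p=0, q=0, r=0: 0
p=0, q=0, r=1: 0
p=0, q=1, r=0: 0
p=0, q=1, r=1: 0
p=1, q=0, r=0: 0
p=1, q=0, r=1: 0
p=1, q=1, r=0: 0
p=1, q=1, r=1: 0
Count of True = 0

0


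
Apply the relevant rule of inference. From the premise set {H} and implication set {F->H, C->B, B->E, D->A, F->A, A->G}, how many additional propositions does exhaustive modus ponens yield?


Initial facts: {H}
Apply modus ponens to closure:
  (no implication fires)
Final known: {H}
New propositions: {(none)}
Count = 0

0


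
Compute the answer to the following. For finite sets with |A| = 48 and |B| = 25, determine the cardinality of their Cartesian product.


The Cartesian product A x B contains all ordered pairs (a, b).
|A x B| = |A| * |B| = 48 * 25 = 1200

1200


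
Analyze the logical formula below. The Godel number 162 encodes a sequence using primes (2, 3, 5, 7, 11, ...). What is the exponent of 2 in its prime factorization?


Factorize 162 by dividing by 2 repeatedly.
Division steps: 2 divides 162 exactly 1 time(s).
Exponent of 2 = 1

1


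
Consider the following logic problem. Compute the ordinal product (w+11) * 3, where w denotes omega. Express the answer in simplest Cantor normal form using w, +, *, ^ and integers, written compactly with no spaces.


Compute (w+11) * 3.
Ordinal * is associative and left-distributive over +, but NOT commutative; for finite n>1, n*w = w but w*n stays w*n.
(w+11) * 3 = (w+11) repeated 3 times. Each intermediate +11 is absorbed by the following w; only the last survives: w*3+11.
Result = w*3+11

w*3+11


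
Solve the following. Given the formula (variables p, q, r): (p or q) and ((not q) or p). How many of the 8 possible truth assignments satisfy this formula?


Evaluate all 8 assignments for p, q, r:
p=0, q=0, r=0: 0
p=0, q=0, r=1: 0
p=0, q=1, r=0: 0
p=0, q=1, r=1: 0
p=1, q=0, r=0: 1
p=1, q=0, r=1: 1
p=1, q=1, r=0: 1
p=1, q=1, r=1: 1
Satisfying count = 4

4


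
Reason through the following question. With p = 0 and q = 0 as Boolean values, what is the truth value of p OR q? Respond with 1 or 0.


p = 0, q = 0
Operation: p OR q
Evaluate: 0 OR 0 = 0

0


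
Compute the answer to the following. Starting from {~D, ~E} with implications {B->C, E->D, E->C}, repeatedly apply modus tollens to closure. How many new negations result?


Initial negated facts: {~D, ~E}
Apply modus tollens to closure:
  (no implication fires)
Final negated: {~D, ~E}
New negations: {(none)}
Count = 0

0


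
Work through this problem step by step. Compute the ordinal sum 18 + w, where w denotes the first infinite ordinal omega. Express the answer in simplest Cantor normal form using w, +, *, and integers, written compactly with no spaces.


Compute 18 + w.
Ordinal + is associative but NOT commutative; for finite n>0, n + w = w but w + n stays w+n.
Any finite left addend is absorbed by w on the right: 18 + w = w.
Result = w

w


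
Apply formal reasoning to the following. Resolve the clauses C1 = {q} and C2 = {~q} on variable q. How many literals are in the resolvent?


Remove q from C1 and ~q from C2.
C1 remainder: {}
C2 remainder: {}
Union (resolvent): {} (empty clause)
Resolvent has 0 literal(s).

0


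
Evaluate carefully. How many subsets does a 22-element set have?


The power set of a set with n elements has 2^n elements.
|P(S)| = 2^22 = 4194304

4194304


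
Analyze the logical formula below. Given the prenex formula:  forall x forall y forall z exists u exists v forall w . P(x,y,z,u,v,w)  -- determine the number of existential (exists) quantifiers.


Quantifier prefix: forall x forall y forall z exists u exists v forall w
Mark each quantifier type:
  U U U E E U
Universal count = 4, Existential count = 2
Asked for existential (exists) quantifiers: 2

2


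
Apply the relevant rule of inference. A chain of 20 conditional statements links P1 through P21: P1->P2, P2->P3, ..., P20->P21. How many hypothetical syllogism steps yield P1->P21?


With 20 implications in a chain connecting 21 propositions:
P1->P2, P2->P3, ..., P20->P21
Steps needed = (number of implications) - 1 = 20 - 1 = 19

19


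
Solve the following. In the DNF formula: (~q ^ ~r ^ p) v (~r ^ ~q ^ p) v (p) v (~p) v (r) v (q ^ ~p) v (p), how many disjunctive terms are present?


A DNF formula is a disjunction of terms (conjunctions).
Terms are separated by v.
Counting the disjuncts: 7 terms.

7


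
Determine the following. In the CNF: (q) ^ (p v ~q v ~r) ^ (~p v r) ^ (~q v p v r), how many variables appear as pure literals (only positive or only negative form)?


Check each variable for pure literal status:
p: mixed (not pure)
q: mixed (not pure)
r: mixed (not pure)
Pure literal count = 0

0


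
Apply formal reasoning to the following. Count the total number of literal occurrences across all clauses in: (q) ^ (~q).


Counting literals in each clause:
Clause 1: 1 literal(s)
Clause 2: 1 literal(s)
Total = 2

2


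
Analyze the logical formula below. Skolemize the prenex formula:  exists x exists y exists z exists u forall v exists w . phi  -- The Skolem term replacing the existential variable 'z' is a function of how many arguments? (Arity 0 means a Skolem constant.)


Quantifier prefix: exists x exists y exists z exists u forall v exists w
'z' is existentially quantified at position 3.
No universal quantifiers precede it.
Skolem function arity = 0 (a Skolem constant)

0


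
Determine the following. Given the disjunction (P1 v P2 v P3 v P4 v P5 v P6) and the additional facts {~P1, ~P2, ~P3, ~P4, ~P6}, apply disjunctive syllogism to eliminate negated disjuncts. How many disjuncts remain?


Original disjuncts (6): P1, P2, P3, P4, P5, P6
Negated (eliminate): ~P1, ~P2, ~P3, ~P4, ~P6
Remaining disjuncts: P5
Count = 6 - 5 = 1

1


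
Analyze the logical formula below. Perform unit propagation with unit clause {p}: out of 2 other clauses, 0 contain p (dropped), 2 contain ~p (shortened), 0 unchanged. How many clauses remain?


Satisfied (removed): 0
Shortened (remain): 2
Unchanged (remain): 0
Remaining = 2 + 0 = 2

2


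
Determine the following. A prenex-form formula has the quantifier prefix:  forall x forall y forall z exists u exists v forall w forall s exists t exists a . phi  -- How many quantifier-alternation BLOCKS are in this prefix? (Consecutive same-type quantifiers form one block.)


Quantifier-type sequence: A A A E E A A E E  (A=forall, E=exists)
Group into maximal same-type runs:
  Ax3 | Ex2 | Ax2 | Ex2
Number of blocks = 4

4


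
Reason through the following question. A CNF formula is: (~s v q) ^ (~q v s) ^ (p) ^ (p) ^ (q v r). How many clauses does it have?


A CNF formula is a conjunction of clauses.
Clauses are separated by ^.
Counting the conjuncts: 5 clauses.

5


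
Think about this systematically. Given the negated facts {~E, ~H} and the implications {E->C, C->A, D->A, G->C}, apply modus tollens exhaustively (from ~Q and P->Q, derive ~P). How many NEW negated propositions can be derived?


Initial negated facts: {~E, ~H}
Apply modus tollens to closure:
  (no implication fires)
Final negated: {~E, ~H}
New negations: {(none)}
Count = 0

0


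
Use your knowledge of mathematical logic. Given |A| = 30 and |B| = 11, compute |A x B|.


The Cartesian product A x B contains all ordered pairs (a, b).
|A x B| = |A| * |B| = 30 * 11 = 330

330


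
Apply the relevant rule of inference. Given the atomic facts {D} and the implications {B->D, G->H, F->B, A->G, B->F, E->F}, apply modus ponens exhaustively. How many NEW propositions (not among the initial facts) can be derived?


Initial facts: {D}
Apply modus ponens to closure:
  (no implication fires)
Final known: {D}
New propositions: {(none)}
Count = 0

0


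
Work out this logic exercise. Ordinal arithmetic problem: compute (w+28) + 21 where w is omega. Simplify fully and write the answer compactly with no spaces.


Compute (w+28) + 21.
Ordinal + is associative but NOT commutative; for finite n>0, n + w = w but w + n stays w+n.
By associativity: (w+28) + 21 = w + (28+21) = w+49.
Result = w+49

w+49


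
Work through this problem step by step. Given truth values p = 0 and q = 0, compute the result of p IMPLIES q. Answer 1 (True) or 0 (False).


p = 0, q = 0
Operation: p IMPLIES q
Evaluate: 0 IMPLIES 0 = 1

1


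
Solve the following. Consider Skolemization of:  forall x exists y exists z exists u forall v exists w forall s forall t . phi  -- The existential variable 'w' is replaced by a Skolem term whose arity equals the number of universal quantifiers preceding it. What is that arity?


Quantifier prefix: forall x exists y exists z exists u forall v exists w forall s forall t
'w' is existentially quantified at position 6.
Universal variables preceding it: x, v
Skolem function arity = 2

2


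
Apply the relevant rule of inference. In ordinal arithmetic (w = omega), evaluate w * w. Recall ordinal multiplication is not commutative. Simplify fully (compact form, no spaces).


Compute w * w.
Ordinal * is associative and left-distributive over +, but NOT commutative; for finite n>1, n*w = w but w*n stays w*n.
w * w = w^2 by definition.
Result = w^2

w^2


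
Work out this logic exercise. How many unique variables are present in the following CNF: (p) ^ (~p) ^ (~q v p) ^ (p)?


Identify each variable that appears in the formula.
Variables found: p, q
Count = 2

2


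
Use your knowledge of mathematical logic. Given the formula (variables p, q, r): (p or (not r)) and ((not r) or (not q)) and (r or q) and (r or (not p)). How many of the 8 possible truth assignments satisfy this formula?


Evaluate all 8 assignments for p, q, r:
p=0, q=0, r=0: 0
p=0, q=0, r=1: 0
p=0, q=1, r=0: 1
p=0, q=1, r=1: 0
p=1, q=0, r=0: 0
p=1, q=0, r=1: 1
p=1, q=1, r=0: 0
p=1, q=1, r=1: 0
Satisfying count = 2

2


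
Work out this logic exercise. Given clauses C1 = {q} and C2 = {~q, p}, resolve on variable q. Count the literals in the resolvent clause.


Remove q from C1 and ~q from C2.
C1 remainder: {}
C2 remainder: {p}
Union (resolvent): {p}
Resolvent has 1 literal(s).

1


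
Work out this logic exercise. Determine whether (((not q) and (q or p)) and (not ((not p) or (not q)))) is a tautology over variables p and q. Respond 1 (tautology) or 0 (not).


Check all 4 assignments:
p=0, q=0: 0
p=0, q=1: 0
p=1, q=0: 0
p=1, q=1: 0
Satisfying count = 0/4.
Tautology iff count = 4: no.

0


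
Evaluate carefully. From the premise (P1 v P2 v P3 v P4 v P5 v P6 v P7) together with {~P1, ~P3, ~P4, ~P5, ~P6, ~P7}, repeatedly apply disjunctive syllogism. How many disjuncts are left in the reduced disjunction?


Original disjuncts (7): P1, P2, P3, P4, P5, P6, P7
Negated (eliminate): ~P1, ~P3, ~P4, ~P5, ~P6, ~P7
Remaining disjuncts: P2
Count = 7 - 6 = 1

1


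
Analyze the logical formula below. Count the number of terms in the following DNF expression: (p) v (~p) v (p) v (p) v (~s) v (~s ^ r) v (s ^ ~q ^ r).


A DNF formula is a disjunction of terms (conjunctions).
Terms are separated by v.
Counting the disjuncts: 7 terms.

7


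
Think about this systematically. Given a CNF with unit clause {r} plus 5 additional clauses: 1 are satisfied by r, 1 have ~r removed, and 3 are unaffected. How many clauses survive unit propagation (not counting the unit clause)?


Satisfied (removed): 1
Shortened (remain): 1
Unchanged (remain): 3
Remaining = 1 + 3 = 4

4


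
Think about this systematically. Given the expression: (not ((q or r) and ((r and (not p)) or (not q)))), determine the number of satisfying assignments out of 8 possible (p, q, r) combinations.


Check all 8 assignments:
p=0, q=0, r=0: 1
p=0, q=0, r=1: 0
p=0, q=1, r=0: 1
p=0, q=1, r=1: 0
p=1, q=0, r=0: 1
p=1, q=0, r=1: 0
p=1, q=1, r=0: 1
p=1, q=1, r=1: 1
Count of True = 5

5


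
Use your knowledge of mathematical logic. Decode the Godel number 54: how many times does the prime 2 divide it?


Factorize 54 by dividing by 2 repeatedly.
Division steps: 2 divides 54 exactly 1 time(s).
Exponent of 2 = 1

1


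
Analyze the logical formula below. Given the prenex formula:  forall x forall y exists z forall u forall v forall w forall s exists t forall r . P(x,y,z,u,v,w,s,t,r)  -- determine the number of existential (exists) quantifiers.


Quantifier prefix: forall x forall y exists z forall u forall v forall w forall s exists t forall r
Mark each quantifier type:
  U U E U U U U E U
Universal count = 7, Existential count = 2
Asked for existential (exists) quantifiers: 2

2


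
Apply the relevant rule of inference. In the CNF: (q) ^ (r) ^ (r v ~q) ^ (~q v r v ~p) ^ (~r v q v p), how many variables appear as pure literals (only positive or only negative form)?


Check each variable for pure literal status:
p: mixed (not pure)
q: mixed (not pure)
r: mixed (not pure)
Pure literal count = 0

0


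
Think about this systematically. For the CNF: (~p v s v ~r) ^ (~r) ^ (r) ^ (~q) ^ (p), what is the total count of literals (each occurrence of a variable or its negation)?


Counting literals in each clause:
Clause 1: 3 literal(s)
Clause 2: 1 literal(s)
Clause 3: 1 literal(s)
Clause 4: 1 literal(s)
Clause 5: 1 literal(s)
Total = 7

7


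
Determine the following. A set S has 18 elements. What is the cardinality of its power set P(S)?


The power set of a set with n elements has 2^n elements.
|P(S)| = 2^18 = 262144

262144


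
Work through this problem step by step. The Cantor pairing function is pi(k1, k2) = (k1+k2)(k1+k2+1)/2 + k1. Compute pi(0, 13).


k1 + k2 = 13
(k1+k2)(k1+k2+1)/2 = 13 * 14 / 2 = 91
pi = 91 + 0 = 91

91


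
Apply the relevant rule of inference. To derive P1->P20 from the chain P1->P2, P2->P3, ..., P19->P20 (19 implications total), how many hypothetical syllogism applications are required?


With 19 implications in a chain connecting 20 propositions:
P1->P2, P2->P3, ..., P19->P20
Steps needed = (number of implications) - 1 = 19 - 1 = 18

18


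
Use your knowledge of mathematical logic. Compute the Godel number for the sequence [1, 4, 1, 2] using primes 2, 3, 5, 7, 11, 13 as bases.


Encode each element as an exponent of the corresponding prime:
  2^1 = 2
  3^4 = 81
  5^1 = 5
  7^2 = 49
Product = 2 * 81 * 5 * 49 = 39690

39690


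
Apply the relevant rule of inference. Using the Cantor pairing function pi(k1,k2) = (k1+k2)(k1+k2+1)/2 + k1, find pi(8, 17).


k1 + k2 = 25
(k1+k2)(k1+k2+1)/2 = 25 * 26 / 2 = 325
pi = 325 + 8 = 333

333


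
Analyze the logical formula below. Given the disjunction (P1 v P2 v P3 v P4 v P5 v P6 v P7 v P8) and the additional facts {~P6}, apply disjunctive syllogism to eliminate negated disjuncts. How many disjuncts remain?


Original disjuncts (8): P1, P2, P3, P4, P5, P6, P7, P8
Negated (eliminate): ~P6
Remaining disjuncts: P1, P2, P3, P4, P5, P7, P8
Count = 8 - 1 = 7

7


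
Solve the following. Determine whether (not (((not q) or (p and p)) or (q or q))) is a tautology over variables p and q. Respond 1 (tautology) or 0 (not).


Check all 4 assignments:
p=0, q=0: 0
p=0, q=1: 0
p=1, q=0: 0
p=1, q=1: 0
Satisfying count = 0/4.
Tautology iff count = 4: no.

0


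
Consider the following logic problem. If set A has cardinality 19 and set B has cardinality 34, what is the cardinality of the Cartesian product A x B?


The Cartesian product A x B contains all ordered pairs (a, b).
|A x B| = |A| * |B| = 19 * 34 = 646

646


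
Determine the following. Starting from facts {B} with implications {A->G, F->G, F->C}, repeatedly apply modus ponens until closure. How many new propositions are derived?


Initial facts: {B}
Apply modus ponens to closure:
  (no implication fires)
Final known: {B}
New propositions: {(none)}
Count = 0

0


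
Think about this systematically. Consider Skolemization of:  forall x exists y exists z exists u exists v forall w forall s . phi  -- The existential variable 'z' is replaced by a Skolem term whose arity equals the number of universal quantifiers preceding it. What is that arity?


Quantifier prefix: forall x exists y exists z exists u exists v forall w forall s
'z' is existentially quantified at position 3.
Universal variables preceding it: x
Skolem function arity = 1

1


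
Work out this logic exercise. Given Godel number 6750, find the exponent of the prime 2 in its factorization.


Factorize 6750 by dividing by 2 repeatedly.
Division steps: 2 divides 6750 exactly 1 time(s).
Exponent of 2 = 1

1


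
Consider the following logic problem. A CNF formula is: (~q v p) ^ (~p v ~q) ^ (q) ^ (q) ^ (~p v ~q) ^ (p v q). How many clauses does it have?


A CNF formula is a conjunction of clauses.
Clauses are separated by ^.
Counting the conjuncts: 6 clauses.

6


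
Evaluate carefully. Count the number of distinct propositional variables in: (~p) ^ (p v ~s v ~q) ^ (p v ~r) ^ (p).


Identify each variable that appears in the formula.
Variables found: p, q, r, s
Count = 4

4


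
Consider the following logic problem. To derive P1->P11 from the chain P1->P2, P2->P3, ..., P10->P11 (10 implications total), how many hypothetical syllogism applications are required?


With 10 implications in a chain connecting 11 propositions:
P1->P2, P2->P3, ..., P10->P11
Steps needed = (number of implications) - 1 = 10 - 1 = 9

9


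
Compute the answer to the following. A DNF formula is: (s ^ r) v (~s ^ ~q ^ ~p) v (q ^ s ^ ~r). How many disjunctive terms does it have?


A DNF formula is a disjunction of terms (conjunctions).
Terms are separated by v.
Counting the disjuncts: 3 terms.

3


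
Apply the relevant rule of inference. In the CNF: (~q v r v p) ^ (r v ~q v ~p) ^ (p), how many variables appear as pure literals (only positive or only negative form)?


Check each variable for pure literal status:
p: mixed (not pure)
q: pure negative
r: pure positive
Pure literal count = 2

2


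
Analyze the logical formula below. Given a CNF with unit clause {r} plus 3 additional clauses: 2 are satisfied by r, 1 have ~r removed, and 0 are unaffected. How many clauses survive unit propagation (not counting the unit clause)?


Satisfied (removed): 2
Shortened (remain): 1
Unchanged (remain): 0
Remaining = 1 + 0 = 1

1


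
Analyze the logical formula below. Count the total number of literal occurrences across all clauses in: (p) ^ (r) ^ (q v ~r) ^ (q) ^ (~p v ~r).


Counting literals in each clause:
Clause 1: 1 literal(s)
Clause 2: 1 literal(s)
Clause 3: 2 literal(s)
Clause 4: 1 literal(s)
Clause 5: 2 literal(s)
Total = 7

7


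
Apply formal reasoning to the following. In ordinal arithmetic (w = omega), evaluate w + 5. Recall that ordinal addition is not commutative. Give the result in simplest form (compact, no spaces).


Compute w + 5.
Ordinal + is associative but NOT commutative; for finite n>0, n + w = w but w + n stays w+n.
w + 5 is already in normal form (a successor ordinal beyond w).
Result = w+5

w+5


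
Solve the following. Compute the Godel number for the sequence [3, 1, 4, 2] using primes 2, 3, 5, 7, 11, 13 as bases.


Encode each element as an exponent of the corresponding prime:
  2^3 = 8
  3^1 = 3
  5^4 = 625
  7^2 = 49
Product = 8 * 3 * 625 * 49 = 735000

735000


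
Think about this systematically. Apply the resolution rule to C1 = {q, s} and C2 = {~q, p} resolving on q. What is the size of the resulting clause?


Remove q from C1 and ~q from C2.
C1 remainder: {s}
C2 remainder: {p}
Union (resolvent): {p, s}
Resolvent has 2 literal(s).

2


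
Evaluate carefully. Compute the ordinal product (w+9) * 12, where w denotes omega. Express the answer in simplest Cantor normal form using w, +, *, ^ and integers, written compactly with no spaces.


Compute (w+9) * 12.
Ordinal * is associative and left-distributive over +, but NOT commutative; for finite n>1, n*w = w but w*n stays w*n.
(w+9) * 12 = (w+9) repeated 12 times. Each intermediate +9 is absorbed by the following w; only the last survives: w*12+9.
Result = w*12+9

w*12+9


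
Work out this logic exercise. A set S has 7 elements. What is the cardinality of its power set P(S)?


The power set of a set with n elements has 2^n elements.
|P(S)| = 2^7 = 128

128


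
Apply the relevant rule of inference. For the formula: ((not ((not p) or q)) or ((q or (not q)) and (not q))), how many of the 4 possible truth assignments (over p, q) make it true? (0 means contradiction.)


Check all 4 assignments:
p=0, q=0: 1
p=0, q=1: 0
p=1, q=0: 1
p=1, q=1: 0
Count of True = 2

2


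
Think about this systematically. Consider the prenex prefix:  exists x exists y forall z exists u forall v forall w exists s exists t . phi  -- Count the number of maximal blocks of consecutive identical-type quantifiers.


Quantifier-type sequence: E E A E A A E E  (A=forall, E=exists)
Group into maximal same-type runs:
  Ex2 | Ax1 | Ex1 | Ax2 | Ex2
Number of blocks = 5

5


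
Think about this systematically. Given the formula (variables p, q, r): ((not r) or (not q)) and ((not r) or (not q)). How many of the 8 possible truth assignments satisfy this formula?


Evaluate all 8 assignments for p, q, r:
p=0, q=0, r=0: 1
p=0, q=0, r=1: 1
p=0, q=1, r=0: 1
p=0, q=1, r=1: 0
p=1, q=0, r=0: 1
p=1, q=0, r=1: 1
p=1, q=1, r=0: 1
p=1, q=1, r=1: 0
Satisfying count = 6

6


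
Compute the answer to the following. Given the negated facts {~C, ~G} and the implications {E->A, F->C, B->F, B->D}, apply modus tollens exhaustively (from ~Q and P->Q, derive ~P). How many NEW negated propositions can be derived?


Initial negated facts: {~C, ~G}
Apply modus tollens to closure:
  ~C and F->C  =>  ~F
  ~F and B->F  =>  ~B
Final negated: {~B, ~C, ~F, ~G}
New negations: {~B, ~F}
Count = 2

2
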